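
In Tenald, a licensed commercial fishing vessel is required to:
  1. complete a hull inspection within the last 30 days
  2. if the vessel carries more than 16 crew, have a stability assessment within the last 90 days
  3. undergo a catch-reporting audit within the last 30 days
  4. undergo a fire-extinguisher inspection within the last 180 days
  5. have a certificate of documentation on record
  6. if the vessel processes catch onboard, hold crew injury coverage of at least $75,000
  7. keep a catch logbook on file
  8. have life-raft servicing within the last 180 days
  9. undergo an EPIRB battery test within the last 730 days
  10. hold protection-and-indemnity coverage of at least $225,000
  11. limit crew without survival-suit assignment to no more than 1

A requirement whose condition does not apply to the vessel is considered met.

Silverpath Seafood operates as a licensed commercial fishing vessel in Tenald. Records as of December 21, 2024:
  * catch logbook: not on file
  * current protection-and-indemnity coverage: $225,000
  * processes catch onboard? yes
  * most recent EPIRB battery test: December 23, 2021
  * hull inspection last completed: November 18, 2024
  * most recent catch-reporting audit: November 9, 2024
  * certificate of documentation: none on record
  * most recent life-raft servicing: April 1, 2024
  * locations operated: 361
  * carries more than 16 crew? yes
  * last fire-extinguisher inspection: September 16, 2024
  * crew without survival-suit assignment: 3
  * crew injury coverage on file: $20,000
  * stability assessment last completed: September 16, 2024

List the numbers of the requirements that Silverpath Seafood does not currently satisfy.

1, 2, 3, 5, 6, 7, 8, 9, 11

1. hull inspection 33 days ago vs limit 30 → not met
2. condition 'carries more than 16 crew' holds; stability assessment 96 days ago vs limit 90 → not met
3. catch-reporting audit 42 days ago vs limit 30 → not met
4. fire-extinguisher inspection 96 days ago vs limit 180 → met
5. certificate of documentation absent → not met
6. condition 'processes catch onboard' holds; crew injury coverage $20,000 < $75,000 → not met
7. catch logbook absent → not met
8. life-raft servicing 264 days ago vs limit 180 → not met
9. EPIRB battery test 1094 days ago vs limit 730 → not met
10. protection-and-indemnity coverage $225,000 ≥ $225,000 → met
11. crew without survival-suit assignment 3 > 1 → not met
Not met: 1, 2, 3, 5, 6, 7, 8, 9, 11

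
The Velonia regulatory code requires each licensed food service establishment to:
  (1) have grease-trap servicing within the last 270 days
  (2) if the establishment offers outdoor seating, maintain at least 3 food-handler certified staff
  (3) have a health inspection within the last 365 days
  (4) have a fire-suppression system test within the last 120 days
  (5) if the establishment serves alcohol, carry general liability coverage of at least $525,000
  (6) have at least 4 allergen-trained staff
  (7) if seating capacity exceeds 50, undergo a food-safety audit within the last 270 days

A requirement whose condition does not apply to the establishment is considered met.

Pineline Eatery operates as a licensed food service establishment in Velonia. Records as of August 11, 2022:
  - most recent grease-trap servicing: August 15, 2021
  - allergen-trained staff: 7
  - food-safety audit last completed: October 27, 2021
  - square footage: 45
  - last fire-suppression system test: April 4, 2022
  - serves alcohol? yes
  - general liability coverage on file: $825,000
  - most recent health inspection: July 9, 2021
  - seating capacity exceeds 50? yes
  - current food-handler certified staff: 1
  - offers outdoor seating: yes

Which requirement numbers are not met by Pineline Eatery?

1. grease-trap servicing 361 days ago vs limit 270 → not met
2. condition 'offers outdoor seating' holds; food-handler certified staff 1 < 3 → not met
3. health inspection 398 days ago vs limit 365 → not met
4. fire-suppression system test 129 days ago vs limit 120 → not met
5. condition 'serves alcohol' holds; general liability coverage $825,000 ≥ $525,000 → met
6. allergen-trained staff 7 ≥ 4 → met
7. condition 'seating capacity exceeds 50' holds; food-safety audit 288 days ago vs limit 270 → not met
Not met: 1, 2, 3, 4, 7

1, 2, 3, 4, 7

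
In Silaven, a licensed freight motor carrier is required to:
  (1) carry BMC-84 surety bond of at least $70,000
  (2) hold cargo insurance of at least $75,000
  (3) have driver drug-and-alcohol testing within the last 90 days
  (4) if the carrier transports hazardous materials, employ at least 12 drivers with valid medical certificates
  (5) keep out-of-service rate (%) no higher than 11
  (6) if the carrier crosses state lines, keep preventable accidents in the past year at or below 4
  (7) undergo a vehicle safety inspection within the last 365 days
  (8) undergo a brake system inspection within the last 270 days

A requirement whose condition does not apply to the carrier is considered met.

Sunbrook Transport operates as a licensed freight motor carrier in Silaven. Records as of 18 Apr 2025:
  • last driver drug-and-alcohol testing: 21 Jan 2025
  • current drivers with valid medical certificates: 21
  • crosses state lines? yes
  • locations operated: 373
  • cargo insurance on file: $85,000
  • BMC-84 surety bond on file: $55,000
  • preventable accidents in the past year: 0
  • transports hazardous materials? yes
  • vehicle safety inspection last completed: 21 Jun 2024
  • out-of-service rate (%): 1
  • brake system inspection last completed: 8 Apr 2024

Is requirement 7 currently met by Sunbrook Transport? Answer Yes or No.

Yes

7. vehicle safety inspection 301 days ago vs limit 365 → met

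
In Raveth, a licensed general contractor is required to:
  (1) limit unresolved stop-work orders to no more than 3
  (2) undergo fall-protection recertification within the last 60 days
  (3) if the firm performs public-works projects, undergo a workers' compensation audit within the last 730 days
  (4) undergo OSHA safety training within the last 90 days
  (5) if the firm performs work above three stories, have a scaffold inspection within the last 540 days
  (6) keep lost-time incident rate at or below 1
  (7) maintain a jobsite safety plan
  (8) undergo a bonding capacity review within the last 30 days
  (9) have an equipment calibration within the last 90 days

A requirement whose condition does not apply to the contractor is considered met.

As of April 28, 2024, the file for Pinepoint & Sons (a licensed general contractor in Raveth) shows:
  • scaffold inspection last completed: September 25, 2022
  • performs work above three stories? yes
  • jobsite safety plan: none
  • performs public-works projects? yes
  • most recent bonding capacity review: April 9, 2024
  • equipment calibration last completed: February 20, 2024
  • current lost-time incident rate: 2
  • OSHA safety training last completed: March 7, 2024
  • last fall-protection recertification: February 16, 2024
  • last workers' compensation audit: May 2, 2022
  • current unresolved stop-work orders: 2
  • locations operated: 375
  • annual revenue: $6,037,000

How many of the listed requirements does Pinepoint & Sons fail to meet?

1. unresolved stop-work orders 2 ≤ 3 → met
2. fall-protection recertification 72 days ago vs limit 60 → not met
3. condition 'performs public-works projects' holds; workers' compensation audit 727 days ago vs limit 730 → met
4. OSHA safety training 52 days ago vs limit 90 → met
5. condition 'performs work above three stories' holds; scaffold inspection 581 days ago vs limit 540 → not met
6. lost-time incident rate 2 > 1 → not met
7. jobsite safety plan absent → not met
8. bonding capacity review 19 days ago vs limit 30 → met
9. equipment calibration 68 days ago vs limit 90 → met
Not met: 4 of 9

4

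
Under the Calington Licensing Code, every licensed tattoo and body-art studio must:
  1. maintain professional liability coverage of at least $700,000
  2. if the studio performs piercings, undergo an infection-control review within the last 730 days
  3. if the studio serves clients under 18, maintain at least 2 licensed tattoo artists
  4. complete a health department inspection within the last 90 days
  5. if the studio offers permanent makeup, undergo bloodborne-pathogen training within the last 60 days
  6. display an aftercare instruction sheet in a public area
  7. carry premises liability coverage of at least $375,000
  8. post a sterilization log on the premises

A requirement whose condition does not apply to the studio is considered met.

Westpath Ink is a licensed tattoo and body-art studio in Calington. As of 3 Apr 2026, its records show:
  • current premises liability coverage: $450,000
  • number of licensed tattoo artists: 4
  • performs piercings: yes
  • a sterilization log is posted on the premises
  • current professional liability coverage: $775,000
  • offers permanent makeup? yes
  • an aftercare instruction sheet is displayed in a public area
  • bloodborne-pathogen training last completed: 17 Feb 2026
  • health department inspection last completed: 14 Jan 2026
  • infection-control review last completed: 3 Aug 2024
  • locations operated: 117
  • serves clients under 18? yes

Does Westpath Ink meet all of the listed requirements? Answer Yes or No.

1. professional liability coverage $775,000 ≥ $700,000 → met
2. condition 'performs piercings' holds; infection-control review 608 days ago vs limit 730 → met
3. condition 'serves clients under 18' holds; licensed tattoo artists 4 ≥ 2 → met
4. health department inspection 79 days ago vs limit 90 → met
5. condition 'offers permanent makeup' holds; bloodborne-pathogen training 45 days ago vs limit 60 → met
6. aftercare instruction sheet present → met
7. premises liability coverage $450,000 ≥ $375,000 → met
8. sterilization log present → met
All met.

Yes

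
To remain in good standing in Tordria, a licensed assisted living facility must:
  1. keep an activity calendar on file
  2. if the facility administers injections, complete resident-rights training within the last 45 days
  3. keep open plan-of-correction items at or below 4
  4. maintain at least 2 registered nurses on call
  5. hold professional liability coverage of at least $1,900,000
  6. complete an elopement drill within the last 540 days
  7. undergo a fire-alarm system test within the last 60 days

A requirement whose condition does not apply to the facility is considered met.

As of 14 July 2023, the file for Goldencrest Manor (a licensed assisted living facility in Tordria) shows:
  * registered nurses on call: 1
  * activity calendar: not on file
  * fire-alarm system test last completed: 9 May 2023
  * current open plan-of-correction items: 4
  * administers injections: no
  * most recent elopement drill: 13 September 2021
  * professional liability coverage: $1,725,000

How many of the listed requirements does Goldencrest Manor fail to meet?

5

1. activity calendar absent → not met
2. condition 'administers injections' does not hold → requirement n/a → met
3. open plan-of-correction items 4 ≤ 4 → met
4. registered nurses on call 1 < 2 → not met
5. professional liability coverage $1,725,000 < $1,900,000 → not met
6. elopement drill 669 days ago vs limit 540 → not met
7. fire-alarm system test 66 days ago vs limit 60 → not met
Not met: 5 of 7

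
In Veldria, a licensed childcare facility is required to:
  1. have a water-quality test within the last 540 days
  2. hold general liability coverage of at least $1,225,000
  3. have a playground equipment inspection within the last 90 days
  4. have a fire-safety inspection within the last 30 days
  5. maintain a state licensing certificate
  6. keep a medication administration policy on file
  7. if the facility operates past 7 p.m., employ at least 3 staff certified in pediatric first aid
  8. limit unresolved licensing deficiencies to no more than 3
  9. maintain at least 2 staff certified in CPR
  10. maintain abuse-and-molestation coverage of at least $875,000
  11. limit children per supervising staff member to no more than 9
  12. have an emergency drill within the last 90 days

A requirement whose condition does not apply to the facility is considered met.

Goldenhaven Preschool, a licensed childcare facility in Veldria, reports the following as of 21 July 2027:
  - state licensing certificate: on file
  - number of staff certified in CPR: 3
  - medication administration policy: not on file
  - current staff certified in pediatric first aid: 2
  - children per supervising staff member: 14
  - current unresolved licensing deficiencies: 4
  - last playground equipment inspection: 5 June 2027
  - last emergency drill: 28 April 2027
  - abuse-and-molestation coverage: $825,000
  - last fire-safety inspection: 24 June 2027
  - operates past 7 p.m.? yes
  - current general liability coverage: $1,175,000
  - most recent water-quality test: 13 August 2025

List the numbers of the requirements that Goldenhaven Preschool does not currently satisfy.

1. water-quality test 707 days ago vs limit 540 → not met
2. general liability coverage $1,175,000 < $1,225,000 → not met
3. playground equipment inspection 46 days ago vs limit 90 → met
4. fire-safety inspection 27 days ago vs limit 30 → met
5. state licensing certificate present → met
6. medication administration policy absent → not met
7. condition 'operates past 7 p.m.' holds; staff certified in pediatric first aid 2 < 3 → not met
8. unresolved licensing deficiencies 4 > 3 → not met
9. staff certified in CPR 3 ≥ 2 → met
10. abuse-and-molestation coverage $825,000 < $875,000 → not met
11. children per supervising staff member 14 > 9 → not met
12. emergency drill 84 days ago vs limit 90 → met
Not met: 1, 2, 6, 7, 8, 10, 11

1, 2, 6, 7, 8, 10, 11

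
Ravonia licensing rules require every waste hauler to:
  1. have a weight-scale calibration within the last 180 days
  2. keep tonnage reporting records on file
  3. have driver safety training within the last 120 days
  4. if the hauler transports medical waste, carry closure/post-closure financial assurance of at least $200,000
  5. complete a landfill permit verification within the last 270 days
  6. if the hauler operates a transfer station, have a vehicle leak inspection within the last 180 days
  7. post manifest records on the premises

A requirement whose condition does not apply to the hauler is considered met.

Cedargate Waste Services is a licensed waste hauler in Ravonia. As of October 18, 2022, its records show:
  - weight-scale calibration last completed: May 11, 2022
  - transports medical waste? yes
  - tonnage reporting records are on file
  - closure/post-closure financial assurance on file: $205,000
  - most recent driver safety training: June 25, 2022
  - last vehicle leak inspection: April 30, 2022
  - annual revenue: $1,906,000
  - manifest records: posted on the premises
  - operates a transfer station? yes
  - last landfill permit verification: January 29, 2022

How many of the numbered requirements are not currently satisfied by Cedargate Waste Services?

1. weight-scale calibration 160 days ago vs limit 180 → met
2. tonnage reporting records present → met
3. driver safety training 115 days ago vs limit 120 → met
4. condition 'transports medical waste' holds; closure/post-closure financial assurance $205,000 ≥ $200,000 → met
5. landfill permit verification 262 days ago vs limit 270 → met
6. condition 'operates a transfer station' holds; vehicle leak inspection 171 days ago vs limit 180 → met
7. manifest records present → met
Not met: 0 of 7

0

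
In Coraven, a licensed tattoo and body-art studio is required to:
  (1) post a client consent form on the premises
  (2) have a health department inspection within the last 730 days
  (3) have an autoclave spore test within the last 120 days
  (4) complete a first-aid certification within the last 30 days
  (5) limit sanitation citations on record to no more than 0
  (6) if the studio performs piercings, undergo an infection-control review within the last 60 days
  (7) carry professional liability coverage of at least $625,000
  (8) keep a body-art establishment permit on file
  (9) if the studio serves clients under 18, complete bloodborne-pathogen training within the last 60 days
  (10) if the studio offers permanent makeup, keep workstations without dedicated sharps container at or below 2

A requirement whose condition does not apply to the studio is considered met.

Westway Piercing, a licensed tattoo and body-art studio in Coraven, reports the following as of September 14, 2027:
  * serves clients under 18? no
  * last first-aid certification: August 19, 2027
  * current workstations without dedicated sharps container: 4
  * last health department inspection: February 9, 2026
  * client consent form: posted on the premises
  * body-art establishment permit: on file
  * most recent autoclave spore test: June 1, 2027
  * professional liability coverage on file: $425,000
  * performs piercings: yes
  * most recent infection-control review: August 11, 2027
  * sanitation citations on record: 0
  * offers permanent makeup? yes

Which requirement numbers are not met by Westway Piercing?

7, 10

1. client consent form present → met
2. health department inspection 582 days ago vs limit 730 → met
3. autoclave spore test 105 days ago vs limit 120 → met
4. first-aid certification 26 days ago vs limit 30 → met
5. sanitation citations on record 0 ≤ 0 → met
6. condition 'performs piercings' holds; infection-control review 34 days ago vs limit 60 → met
7. professional liability coverage $425,000 < $625,000 → not met
8. body-art establishment permit present → met
9. condition 'serves clients under 18' does not hold → requirement n/a → met
10. condition 'offers permanent makeup' holds; workstations without dedicated sharps container 4 > 2 → not met
Not met: 7, 10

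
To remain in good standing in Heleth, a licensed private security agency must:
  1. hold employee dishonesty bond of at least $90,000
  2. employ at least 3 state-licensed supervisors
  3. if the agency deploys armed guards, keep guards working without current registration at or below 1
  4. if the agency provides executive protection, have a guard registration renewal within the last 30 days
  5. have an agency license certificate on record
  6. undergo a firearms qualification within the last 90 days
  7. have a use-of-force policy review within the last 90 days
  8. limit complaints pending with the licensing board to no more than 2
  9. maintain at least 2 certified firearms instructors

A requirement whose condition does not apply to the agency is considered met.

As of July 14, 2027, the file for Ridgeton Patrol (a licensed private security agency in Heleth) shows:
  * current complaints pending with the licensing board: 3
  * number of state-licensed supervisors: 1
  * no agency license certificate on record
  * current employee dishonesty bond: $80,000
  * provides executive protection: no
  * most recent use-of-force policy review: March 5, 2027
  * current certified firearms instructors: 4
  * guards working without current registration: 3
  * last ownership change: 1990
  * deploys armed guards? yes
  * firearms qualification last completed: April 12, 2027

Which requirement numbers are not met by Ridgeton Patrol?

1, 2, 3, 5, 6, 7, 8

1. employee dishonesty bond $80,000 < $90,000 → not met
2. state-licensed supervisors 1 < 3 → not met
3. condition 'deploys armed guards' holds; guards working without current registration 3 > 1 → not met
4. condition 'provides executive protection' does not hold → requirement n/a → met
5. agency license certificate absent → not met
6. firearms qualification 93 days ago vs limit 90 → not met
7. use-of-force policy review 131 days ago vs limit 90 → not met
8. complaints pending with the licensing board 3 > 2 → not met
9. certified firearms instructors 4 ≥ 2 → met
Not met: 1, 2, 3, 5, 6, 7, 8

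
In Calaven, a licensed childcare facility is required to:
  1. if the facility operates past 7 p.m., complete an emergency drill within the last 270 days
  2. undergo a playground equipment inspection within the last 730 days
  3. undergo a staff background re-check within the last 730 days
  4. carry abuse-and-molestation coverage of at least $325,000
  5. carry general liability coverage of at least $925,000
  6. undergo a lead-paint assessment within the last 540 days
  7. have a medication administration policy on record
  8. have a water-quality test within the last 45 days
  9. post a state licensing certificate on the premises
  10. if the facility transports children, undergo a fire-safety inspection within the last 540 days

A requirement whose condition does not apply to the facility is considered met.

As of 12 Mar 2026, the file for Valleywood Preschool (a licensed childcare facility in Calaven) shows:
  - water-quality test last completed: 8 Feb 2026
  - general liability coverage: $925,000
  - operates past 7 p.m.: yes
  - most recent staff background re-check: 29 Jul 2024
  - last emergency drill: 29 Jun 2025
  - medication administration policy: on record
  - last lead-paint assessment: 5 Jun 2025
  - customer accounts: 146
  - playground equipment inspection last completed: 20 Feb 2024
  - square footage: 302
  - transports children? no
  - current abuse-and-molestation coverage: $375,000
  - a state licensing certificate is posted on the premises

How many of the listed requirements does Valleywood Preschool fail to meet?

1. condition 'operates past 7 p.m.' holds; emergency drill 256 days ago vs limit 270 → met
2. playground equipment inspection 751 days ago vs limit 730 → not met
3. staff background re-check 591 days ago vs limit 730 → met
4. abuse-and-molestation coverage $375,000 ≥ $325,000 → met
5. general liability coverage $925,000 ≥ $925,000 → met
6. lead-paint assessment 280 days ago vs limit 540 → met
7. medication administration policy present → met
8. water-quality test 32 days ago vs limit 45 → met
9. state licensing certificate present → met
10. condition 'transports children' does not hold → requirement n/a → met
Not met: 1 of 10

1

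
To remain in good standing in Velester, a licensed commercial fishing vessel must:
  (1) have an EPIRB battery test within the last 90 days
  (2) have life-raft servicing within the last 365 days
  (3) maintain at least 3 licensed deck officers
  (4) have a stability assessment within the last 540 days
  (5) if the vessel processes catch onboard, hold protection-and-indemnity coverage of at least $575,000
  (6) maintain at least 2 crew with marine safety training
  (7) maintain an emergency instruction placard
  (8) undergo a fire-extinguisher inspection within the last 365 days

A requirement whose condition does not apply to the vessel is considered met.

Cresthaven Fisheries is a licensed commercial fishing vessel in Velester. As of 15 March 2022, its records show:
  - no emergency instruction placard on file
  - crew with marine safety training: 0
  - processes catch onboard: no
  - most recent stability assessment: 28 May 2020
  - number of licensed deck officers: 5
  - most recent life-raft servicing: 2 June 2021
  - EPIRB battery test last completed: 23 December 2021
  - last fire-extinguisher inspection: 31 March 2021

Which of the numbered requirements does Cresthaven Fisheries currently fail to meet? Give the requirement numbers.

1. EPIRB battery test 82 days ago vs limit 90 → met
2. life-raft servicing 286 days ago vs limit 365 → met
3. licensed deck officers 5 ≥ 3 → met
4. stability assessment 656 days ago vs limit 540 → not met
5. condition 'processes catch onboard' does not hold → requirement n/a → met
6. crew with marine safety training 0 < 2 → not met
7. emergency instruction placard absent → not met
8. fire-extinguisher inspection 349 days ago vs limit 365 → met
Not met: 4, 6, 7

4, 6, 7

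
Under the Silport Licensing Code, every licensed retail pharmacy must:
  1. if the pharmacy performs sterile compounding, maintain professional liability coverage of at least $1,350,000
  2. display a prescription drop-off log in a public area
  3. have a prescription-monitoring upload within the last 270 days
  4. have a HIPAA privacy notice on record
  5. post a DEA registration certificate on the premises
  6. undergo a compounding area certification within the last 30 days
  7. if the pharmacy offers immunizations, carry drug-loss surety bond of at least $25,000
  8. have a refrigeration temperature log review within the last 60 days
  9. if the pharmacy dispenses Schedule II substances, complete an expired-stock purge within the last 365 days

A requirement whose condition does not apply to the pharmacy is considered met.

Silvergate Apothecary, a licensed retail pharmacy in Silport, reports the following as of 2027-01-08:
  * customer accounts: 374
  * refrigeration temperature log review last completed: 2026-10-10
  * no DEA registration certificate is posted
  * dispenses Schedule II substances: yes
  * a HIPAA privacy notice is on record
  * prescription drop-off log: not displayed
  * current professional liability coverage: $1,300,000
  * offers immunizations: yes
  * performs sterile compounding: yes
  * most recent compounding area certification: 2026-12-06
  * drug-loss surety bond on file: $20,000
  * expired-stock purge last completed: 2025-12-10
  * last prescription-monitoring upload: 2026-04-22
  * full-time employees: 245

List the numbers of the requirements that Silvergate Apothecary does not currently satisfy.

1. condition 'performs sterile compounding' holds; professional liability coverage $1,300,000 < $1,350,000 → not met
2. prescription drop-off log absent → not met
3. prescription-monitoring upload 261 days ago vs limit 270 → met
4. HIPAA privacy notice present → met
5. DEA registration certificate absent → not met
6. compounding area certification 33 days ago vs limit 30 → not met
7. condition 'offers immunizations' holds; drug-loss surety bond $20,000 < $25,000 → not met
8. refrigeration temperature log review 90 days ago vs limit 60 → not met
9. condition 'dispenses Schedule II substances' holds; expired-stock purge 394 days ago vs limit 365 → not met
Not met: 1, 2, 5, 6, 7, 8, 9

1, 2, 5, 6, 7, 8, 9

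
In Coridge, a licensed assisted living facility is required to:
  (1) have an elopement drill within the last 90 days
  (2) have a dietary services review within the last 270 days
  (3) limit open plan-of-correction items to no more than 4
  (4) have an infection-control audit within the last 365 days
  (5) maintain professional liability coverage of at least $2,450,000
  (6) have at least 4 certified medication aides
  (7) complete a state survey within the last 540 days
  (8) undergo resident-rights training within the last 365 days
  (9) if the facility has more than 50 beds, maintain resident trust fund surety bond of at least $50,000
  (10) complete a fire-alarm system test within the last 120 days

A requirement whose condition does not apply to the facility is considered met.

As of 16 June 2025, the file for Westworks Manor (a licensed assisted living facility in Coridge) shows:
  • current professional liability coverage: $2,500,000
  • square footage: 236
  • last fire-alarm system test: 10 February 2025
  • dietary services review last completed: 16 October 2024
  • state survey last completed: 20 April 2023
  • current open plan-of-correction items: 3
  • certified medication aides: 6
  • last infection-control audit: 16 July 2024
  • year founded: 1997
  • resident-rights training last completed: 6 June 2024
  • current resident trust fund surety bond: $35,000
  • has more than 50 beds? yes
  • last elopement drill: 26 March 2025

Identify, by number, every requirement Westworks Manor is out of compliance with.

1. elopement drill 82 days ago vs limit 90 → met
2. dietary services review 243 days ago vs limit 270 → met
3. open plan-of-correction items 3 ≤ 4 → met
4. infection-control audit 335 days ago vs limit 365 → met
5. professional liability coverage $2,500,000 ≥ $2,450,000 → met
6. certified medication aides 6 ≥ 4 → met
7. state survey 788 days ago vs limit 540 → not met
8. resident-rights training 375 days ago vs limit 365 → not met
9. condition 'has more than 50 beds' holds; resident trust fund surety bond $35,000 < $50,000 → not met
10. fire-alarm system test 126 days ago vs limit 120 → not met
Not met: 7, 8, 9, 10

7, 8, 9, 10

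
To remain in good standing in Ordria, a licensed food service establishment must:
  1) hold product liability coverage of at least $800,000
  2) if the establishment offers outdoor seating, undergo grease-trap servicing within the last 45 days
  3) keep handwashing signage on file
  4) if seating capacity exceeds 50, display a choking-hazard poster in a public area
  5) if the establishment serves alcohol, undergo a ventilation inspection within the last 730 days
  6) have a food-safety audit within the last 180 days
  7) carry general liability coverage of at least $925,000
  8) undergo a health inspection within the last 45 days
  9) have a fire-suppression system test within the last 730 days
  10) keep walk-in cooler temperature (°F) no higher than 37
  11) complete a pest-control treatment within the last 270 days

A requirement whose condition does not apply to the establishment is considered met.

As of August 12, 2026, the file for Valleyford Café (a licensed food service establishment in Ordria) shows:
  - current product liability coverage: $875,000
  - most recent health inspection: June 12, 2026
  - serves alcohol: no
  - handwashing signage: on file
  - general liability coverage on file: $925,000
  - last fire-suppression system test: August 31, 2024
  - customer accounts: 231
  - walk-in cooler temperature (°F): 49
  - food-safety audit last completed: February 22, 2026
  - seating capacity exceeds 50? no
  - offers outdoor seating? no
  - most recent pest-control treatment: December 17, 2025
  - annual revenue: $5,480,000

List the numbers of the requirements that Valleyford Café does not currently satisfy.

8, 10

1. product liability coverage $875,000 ≥ $800,000 → met
2. condition 'offers outdoor seating' does not hold → requirement n/a → met
3. handwashing signage present → met
4. condition 'seating capacity exceeds 50' does not hold → requirement n/a → met
5. condition 'serves alcohol' does not hold → requirement n/a → met
6. food-safety audit 171 days ago vs limit 180 → met
7. general liability coverage $925,000 ≥ $925,000 → met
8. health inspection 61 days ago vs limit 45 → not met
9. fire-suppression system test 711 days ago vs limit 730 → met
10. walk-in cooler temperature (°F) 49 > 37 → not met
11. pest-control treatment 238 days ago vs limit 270 → met
Not met: 8, 10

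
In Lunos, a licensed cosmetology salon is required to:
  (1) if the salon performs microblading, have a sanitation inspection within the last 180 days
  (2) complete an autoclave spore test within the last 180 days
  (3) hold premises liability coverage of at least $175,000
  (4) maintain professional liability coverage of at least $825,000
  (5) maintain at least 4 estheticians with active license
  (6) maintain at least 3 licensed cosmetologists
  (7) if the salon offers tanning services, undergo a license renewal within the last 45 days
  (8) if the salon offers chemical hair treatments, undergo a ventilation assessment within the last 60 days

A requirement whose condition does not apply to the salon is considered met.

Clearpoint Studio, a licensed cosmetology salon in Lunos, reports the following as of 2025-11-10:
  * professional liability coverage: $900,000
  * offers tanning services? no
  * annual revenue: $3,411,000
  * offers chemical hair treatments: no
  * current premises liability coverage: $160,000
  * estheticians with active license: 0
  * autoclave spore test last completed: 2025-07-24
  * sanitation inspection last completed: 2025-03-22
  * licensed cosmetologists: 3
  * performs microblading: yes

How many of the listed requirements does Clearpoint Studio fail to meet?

1. condition 'performs microblading' holds; sanitation inspection 233 days ago vs limit 180 → not met
2. autoclave spore test 109 days ago vs limit 180 → met
3. premises liability coverage $160,000 < $175,000 → not met
4. professional liability coverage $900,000 ≥ $825,000 → met
5. estheticians with active license 0 < 4 → not met
6. licensed cosmetologists 3 ≥ 3 → met
7. condition 'offers tanning services' does not hold → requirement n/a → met
8. condition 'offers chemical hair treatments' does not hold → requirement n/a → met
Not met: 3 of 8

3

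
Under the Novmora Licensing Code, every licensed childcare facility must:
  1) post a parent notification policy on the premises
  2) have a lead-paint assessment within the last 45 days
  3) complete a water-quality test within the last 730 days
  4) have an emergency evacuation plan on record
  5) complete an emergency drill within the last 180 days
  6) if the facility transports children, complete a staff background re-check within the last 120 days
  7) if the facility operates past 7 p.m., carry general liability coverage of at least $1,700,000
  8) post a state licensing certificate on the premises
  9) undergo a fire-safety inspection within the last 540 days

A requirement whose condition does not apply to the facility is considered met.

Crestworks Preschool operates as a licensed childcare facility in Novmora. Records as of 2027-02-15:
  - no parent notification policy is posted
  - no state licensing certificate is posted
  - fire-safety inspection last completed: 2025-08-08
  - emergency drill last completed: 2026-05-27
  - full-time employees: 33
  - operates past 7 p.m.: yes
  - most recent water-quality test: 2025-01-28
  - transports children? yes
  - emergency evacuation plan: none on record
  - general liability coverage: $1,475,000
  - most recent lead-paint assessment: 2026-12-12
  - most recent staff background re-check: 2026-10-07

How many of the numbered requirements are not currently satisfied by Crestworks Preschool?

1. parent notification policy absent → not met
2. lead-paint assessment 65 days ago vs limit 45 → not met
3. water-quality test 748 days ago vs limit 730 → not met
4. emergency evacuation plan absent → not met
5. emergency drill 264 days ago vs limit 180 → not met
6. condition 'transports children' holds; staff background re-check 131 days ago vs limit 120 → not met
7. condition 'operates past 7 p.m.' holds; general liability coverage $1,475,000 < $1,700,000 → not met
8. state licensing certificate absent → not met
9. fire-safety inspection 556 days ago vs limit 540 → not met
Not met: 9 of 9

9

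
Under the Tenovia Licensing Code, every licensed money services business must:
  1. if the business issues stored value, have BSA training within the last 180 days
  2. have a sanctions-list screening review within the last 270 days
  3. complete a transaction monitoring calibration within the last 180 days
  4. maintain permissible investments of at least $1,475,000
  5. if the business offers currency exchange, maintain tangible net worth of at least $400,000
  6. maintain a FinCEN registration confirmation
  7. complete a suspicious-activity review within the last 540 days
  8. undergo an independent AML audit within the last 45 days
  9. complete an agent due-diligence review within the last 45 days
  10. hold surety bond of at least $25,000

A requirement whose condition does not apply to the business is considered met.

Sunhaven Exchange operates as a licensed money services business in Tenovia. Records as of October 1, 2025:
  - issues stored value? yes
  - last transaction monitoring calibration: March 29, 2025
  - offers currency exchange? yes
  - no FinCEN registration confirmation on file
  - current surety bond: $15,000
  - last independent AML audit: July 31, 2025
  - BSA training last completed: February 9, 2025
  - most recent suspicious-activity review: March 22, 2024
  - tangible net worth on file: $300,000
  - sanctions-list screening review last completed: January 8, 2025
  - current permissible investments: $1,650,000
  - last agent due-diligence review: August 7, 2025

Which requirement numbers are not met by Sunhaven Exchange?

1, 3, 5, 6, 7, 8, 9, 10

1. condition 'issues stored value' holds; BSA training 234 days ago vs limit 180 → not met
2. sanctions-list screening review 266 days ago vs limit 270 → met
3. transaction monitoring calibration 186 days ago vs limit 180 → not met
4. permissible investments $1,650,000 ≥ $1,475,000 → met
5. condition 'offers currency exchange' holds; tangible net worth $300,000 < $400,000 → not met
6. FinCEN registration confirmation absent → not met
7. suspicious-activity review 558 days ago vs limit 540 → not met
8. independent AML audit 62 days ago vs limit 45 → not met
9. agent due-diligence review 55 days ago vs limit 45 → not met
10. surety bond $15,000 < $25,000 → not met
Not met: 1, 3, 5, 6, 7, 8, 9, 10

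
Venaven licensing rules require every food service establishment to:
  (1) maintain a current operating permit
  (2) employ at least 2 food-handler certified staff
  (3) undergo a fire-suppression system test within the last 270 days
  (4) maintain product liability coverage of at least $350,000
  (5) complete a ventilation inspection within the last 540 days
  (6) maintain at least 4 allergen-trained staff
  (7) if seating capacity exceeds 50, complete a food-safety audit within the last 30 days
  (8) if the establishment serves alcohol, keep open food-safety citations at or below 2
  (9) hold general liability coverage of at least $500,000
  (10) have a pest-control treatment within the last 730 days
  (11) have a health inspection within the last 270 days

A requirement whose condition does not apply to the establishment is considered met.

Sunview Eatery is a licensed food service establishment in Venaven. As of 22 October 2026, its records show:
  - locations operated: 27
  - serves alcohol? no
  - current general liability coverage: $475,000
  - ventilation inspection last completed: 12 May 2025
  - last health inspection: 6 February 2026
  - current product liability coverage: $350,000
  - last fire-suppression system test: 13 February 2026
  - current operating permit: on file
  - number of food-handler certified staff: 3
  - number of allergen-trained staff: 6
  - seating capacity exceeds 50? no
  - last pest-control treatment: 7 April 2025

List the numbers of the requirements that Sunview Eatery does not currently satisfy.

1. current operating permit present → met
2. food-handler certified staff 3 ≥ 2 → met
3. fire-suppression system test 251 days ago vs limit 270 → met
4. product liability coverage $350,000 ≥ $350,000 → met
5. ventilation inspection 528 days ago vs limit 540 → met
6. allergen-trained staff 6 ≥ 4 → met
7. condition 'seating capacity exceeds 50' does not hold → requirement n/a → met
8. condition 'serves alcohol' does not hold → requirement n/a → met
9. general liability coverage $475,000 < $500,000 → not met
10. pest-control treatment 563 days ago vs limit 730 → met
11. health inspection 258 days ago vs limit 270 → met
Not met: 9

9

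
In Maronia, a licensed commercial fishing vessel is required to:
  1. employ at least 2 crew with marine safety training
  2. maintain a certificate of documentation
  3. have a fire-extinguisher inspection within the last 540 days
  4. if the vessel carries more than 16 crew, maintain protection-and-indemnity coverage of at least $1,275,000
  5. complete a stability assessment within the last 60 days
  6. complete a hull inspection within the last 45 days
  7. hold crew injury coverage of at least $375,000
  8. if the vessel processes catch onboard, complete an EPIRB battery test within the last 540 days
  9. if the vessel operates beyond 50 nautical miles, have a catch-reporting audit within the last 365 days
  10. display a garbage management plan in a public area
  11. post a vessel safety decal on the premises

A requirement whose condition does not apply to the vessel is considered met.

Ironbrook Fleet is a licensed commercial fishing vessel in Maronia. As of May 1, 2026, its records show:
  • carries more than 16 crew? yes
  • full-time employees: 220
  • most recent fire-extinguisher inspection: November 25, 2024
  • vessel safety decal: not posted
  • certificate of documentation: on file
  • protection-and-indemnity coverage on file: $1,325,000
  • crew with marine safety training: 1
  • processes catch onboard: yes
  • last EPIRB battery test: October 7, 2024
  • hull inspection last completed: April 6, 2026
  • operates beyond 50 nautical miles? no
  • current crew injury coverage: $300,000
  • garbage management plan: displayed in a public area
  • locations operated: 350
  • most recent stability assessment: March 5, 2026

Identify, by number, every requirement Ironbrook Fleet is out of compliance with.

1, 7, 8, 11

1. crew with marine safety training 1 < 2 → not met
2. certificate of documentation present → met
3. fire-extinguisher inspection 522 days ago vs limit 540 → met
4. condition 'carries more than 16 crew' holds; protection-and-indemnity coverage $1,325,000 ≥ $1,275,000 → met
5. stability assessment 57 days ago vs limit 60 → met
6. hull inspection 25 days ago vs limit 45 → met
7. crew injury coverage $300,000 < $375,000 → not met
8. condition 'processes catch onboard' holds; EPIRB battery test 571 days ago vs limit 540 → not met
9. condition 'operates beyond 50 nautical miles' does not hold → requirement n/a → met
10. garbage management plan present → met
11. vessel safety decal absent → not met
Not met: 1, 7, 8, 11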